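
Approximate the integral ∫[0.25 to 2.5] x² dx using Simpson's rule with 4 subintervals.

f(x) = x²
a = 0.25, b = 2.5, n = 4
h = (b - a)/n = 0.562500

Simpson's rule: (h/3)[f(x₀) + 4f(x₁) + 2f(x₂) + ... + f(xₙ)]

x_0 = 0.2500, f(x_0) = 0.062500, coefficient = 1
x_1 = 0.8125, f(x_1) = 0.660156, coefficient = 4
x_2 = 1.3750, f(x_2) = 1.890625, coefficient = 2
x_3 = 1.9375, f(x_3) = 3.753906, coefficient = 4
x_4 = 2.5000, f(x_4) = 6.250000, coefficient = 1

I ≈ (0.562500/3) × 27.750000 = 5.203125
Exact value: 5.203125
Error: 0.000000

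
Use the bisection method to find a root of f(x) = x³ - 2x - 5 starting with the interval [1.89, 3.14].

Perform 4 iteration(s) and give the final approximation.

f(x) = x³ - 2x - 5
Initial interval: [1.89, 3.14]

Iteration 1:
  c_1 = (1.890000 + 3.140000)/2 = 2.515000
  f(c_1) = f(2.515000) = 5.877941
  f(a) × f(c) < 0, new interval: [1.890000, 2.515000]
Iteration 2:
  c_2 = (1.890000 + 2.515000)/2 = 2.202500
  f(c_2) = f(2.202500) = 1.279341
  f(a) × f(c) < 0, new interval: [1.890000, 2.202500]
Iteration 3:
  c_3 = (1.890000 + 2.202500)/2 = 2.046250
  f(c_3) = f(2.046250) = -0.524567
  f(a) × f(c) ≥ 0, new interval: [2.046250, 2.202500]
Iteration 4:
  c_4 = (2.046250 + 2.202500)/2 = 2.124375
  f(c_4) = f(2.124375) = 0.338489
  f(a) × f(c) < 0, new interval: [2.046250, 2.124375]

After 4 iteration(s), the approximation is c_4 = 2.124375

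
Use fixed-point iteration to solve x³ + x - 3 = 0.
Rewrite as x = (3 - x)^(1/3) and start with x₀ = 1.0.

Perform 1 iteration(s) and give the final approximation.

Equation: x³ + x - 3 = 0
Fixed-point form: x = (3 - x)^(1/3)
x₀ = 1.0

x_1 = g(1.000000) = 1.259921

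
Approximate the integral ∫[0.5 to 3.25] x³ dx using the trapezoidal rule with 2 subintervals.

f(x) = x³
a = 0.5, b = 3.25, n = 2
h = (b - a)/n = 1.375000

Trapezoidal rule: (h/2)[f(x₀) + 2f(x₁) + 2f(x₂) + ... + f(xₙ)]

x_0 = 0.5000, f(x_0) = 0.125000, coefficient = 1
x_1 = 1.8750, f(x_1) = 6.591797, coefficient = 2
x_2 = 3.2500, f(x_2) = 34.328125, coefficient = 1

I ≈ (1.375000/2) × 47.636719 = 32.750244
Exact value: 27.875977
Error: 4.874268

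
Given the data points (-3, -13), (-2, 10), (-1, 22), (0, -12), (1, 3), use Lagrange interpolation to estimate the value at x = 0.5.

Lagrange interpolation formula:
P(x) = Σ yᵢ × Lᵢ(x)
where Lᵢ(x) = Π_{j≠i} (x - xⱼ)/(xᵢ - xⱼ)

L_0(0.5) = (0.5 - (-2))/(-3 - (-2)) × (0.5 - (-1))/(-3 - (-1)) × (0.5 - 0)/(-3 - 0) × (0.5 - 1)/(-3 - 1) = -0.039062
L_1(0.5) = (0.5 - (-3))/(-2 - (-3)) × (0.5 - (-1))/(-2 - (-1)) × (0.5 - 0)/(-2 - 0) × (0.5 - 1)/(-2 - 1) = 0.218750
L_2(0.5) = (0.5 - (-3))/(-1 - (-3)) × (0.5 - (-2))/(-1 - (-2)) × (0.5 - 0)/(-1 - 0) × (0.5 - 1)/(-1 - 1) = -0.546875
L_3(0.5) = (0.5 - (-3))/(0 - (-3)) × (0.5 - (-2))/(0 - (-2)) × (0.5 - (-1))/(0 - (-1)) × (0.5 - 1)/(0 - 1) = 1.093750
L_4(0.5) = (0.5 - (-3))/(1 - (-3)) × (0.5 - (-2))/(1 - (-2)) × (0.5 - (-1))/(1 - (-1)) × (0.5 - 0)/(1 - 0) = 0.273438

P(0.5) = (-13)×L_0(0.5) + 10×L_1(0.5) + 22×L_2(0.5) + (-12)×L_3(0.5) + 3×L_4(0.5)
P(0.5) = -21.640625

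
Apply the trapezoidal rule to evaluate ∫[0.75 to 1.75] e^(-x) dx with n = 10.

f(x) = e^(-x)
a = 0.75, b = 1.75, n = 10
h = (b - a)/n = 0.100000

Trapezoidal rule: (h/2)[f(x₀) + 2f(x₁) + 2f(x₂) + ... + f(xₙ)]

x_0 = 0.7500, f(x_0) = 0.472367, coefficient = 1
x_1 = 0.8500, f(x_1) = 0.427415, coefficient = 2
x_2 = 0.9500, f(x_2) = 0.386741, coefficient = 2
x_3 = 1.0500, f(x_3) = 0.349938, coefficient = 2
x_4 = 1.1500, f(x_4) = 0.316637, coefficient = 2
x_5 = 1.2500, f(x_5) = 0.286505, coefficient = 2
x_6 = 1.3500, f(x_6) = 0.259240, coefficient = 2
x_7 = 1.4500, f(x_7) = 0.234570, coefficient = 2
x_8 = 1.5500, f(x_8) = 0.212248, coefficient = 2
x_9 = 1.6500, f(x_9) = 0.192050, coefficient = 2
x_10 = 1.7500, f(x_10) = 0.173774, coefficient = 1

I ≈ (0.100000/2) × 5.976828 = 0.298841
Exact value: 0.298593
Error: 0.000249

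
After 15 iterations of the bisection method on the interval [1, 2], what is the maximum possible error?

Bisection error bound: |error| ≤ (b-a)/2^n
|error| ≤ (2 - 1)/2^15 = 1/2^15
|error| ≤ 0.0000305176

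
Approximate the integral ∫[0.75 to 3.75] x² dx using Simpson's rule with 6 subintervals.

f(x) = x²
a = 0.75, b = 3.75, n = 6
h = (b - a)/n = 0.500000

Simpson's rule: (h/3)[f(x₀) + 4f(x₁) + 2f(x₂) + ... + f(xₙ)]

x_0 = 0.7500, f(x_0) = 0.562500, coefficient = 1
x_1 = 1.2500, f(x_1) = 1.562500, coefficient = 4
x_2 = 1.7500, f(x_2) = 3.062500, coefficient = 2
x_3 = 2.2500, f(x_3) = 5.062500, coefficient = 4
x_4 = 2.7500, f(x_4) = 7.562500, coefficient = 2
x_5 = 3.2500, f(x_5) = 10.562500, coefficient = 4
x_6 = 3.7500, f(x_6) = 14.062500, coefficient = 1

I ≈ (0.500000/3) × 104.625000 = 17.437500
Exact value: 17.437500
Error: 0.000000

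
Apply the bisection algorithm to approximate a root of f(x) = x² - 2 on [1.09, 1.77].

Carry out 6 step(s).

f(x) = x² - 2
Initial interval: [1.09, 1.77]

Iteration 1:
  c_1 = (1.090000 + 1.770000)/2 = 1.430000
  f(c_1) = f(1.430000) = 0.044900
  f(a) × f(c) < 0, new interval: [1.090000, 1.430000]
Iteration 2:
  c_2 = (1.090000 + 1.430000)/2 = 1.260000
  f(c_2) = f(1.260000) = -0.412400
  f(a) × f(c) ≥ 0, new interval: [1.260000, 1.430000]
Iteration 3:
  c_3 = (1.260000 + 1.430000)/2 = 1.345000
  f(c_3) = f(1.345000) = -0.190975
  f(a) × f(c) ≥ 0, new interval: [1.345000, 1.430000]
Iteration 4:
  c_4 = (1.345000 + 1.430000)/2 = 1.387500
  f(c_4) = f(1.387500) = -0.074844
  f(a) × f(c) ≥ 0, new interval: [1.387500, 1.430000]
Iteration 5:
  c_5 = (1.387500 + 1.430000)/2 = 1.408750
  f(c_5) = f(1.408750) = -0.015423
  f(a) × f(c) ≥ 0, new interval: [1.408750, 1.430000]
Iteration 6:
  c_6 = (1.408750 + 1.430000)/2 = 1.419375
  f(c_6) = f(1.419375) = 0.014625
  f(a) × f(c) < 0, new interval: [1.408750, 1.419375]

After 6 iteration(s), the approximation is c_6 = 1.419375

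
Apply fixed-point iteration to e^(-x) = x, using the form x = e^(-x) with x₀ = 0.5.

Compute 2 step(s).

Equation: e^(-x) = x
Fixed-point form: x = e^(-x)
x₀ = 0.5

x_1 = g(0.500000) = 0.606531
x_2 = g(0.606531) = 0.545239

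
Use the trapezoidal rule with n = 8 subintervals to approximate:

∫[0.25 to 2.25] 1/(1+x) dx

f(x) = 1/(1+x)
a = 0.25, b = 2.25, n = 8
h = (b - a)/n = 0.250000

Trapezoidal rule: (h/2)[f(x₀) + 2f(x₁) + 2f(x₂) + ... + f(xₙ)]

x_0 = 0.2500, f(x_0) = 0.800000, coefficient = 1
x_1 = 0.5000, f(x_1) = 0.666667, coefficient = 2
x_2 = 0.7500, f(x_2) = 0.571429, coefficient = 2
x_3 = 1.0000, f(x_3) = 0.500000, coefficient = 2
x_4 = 1.2500, f(x_4) = 0.444444, coefficient = 2
x_5 = 1.5000, f(x_5) = 0.400000, coefficient = 2
x_6 = 1.7500, f(x_6) = 0.363636, coefficient = 2
x_7 = 2.0000, f(x_7) = 0.333333, coefficient = 2
x_8 = 2.2500, f(x_8) = 0.307692, coefficient = 1

I ≈ (0.250000/2) × 7.666711 = 0.958339
Exact value: 0.955511
Error: 0.002827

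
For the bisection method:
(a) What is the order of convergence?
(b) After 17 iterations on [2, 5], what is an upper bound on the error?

(a) Bisection has linear (order 1) convergence; the error is halved each step.

(b) Error bound = (b-a)/2^n = (5 - 2)/2^{17}
    = 3/2^{17}

(a) 1 (linear); (b) error ≤ 2.29e-05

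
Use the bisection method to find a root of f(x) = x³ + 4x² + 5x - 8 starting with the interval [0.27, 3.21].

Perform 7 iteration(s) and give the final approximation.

f(x) = x³ + 4x² + 5x - 8
Initial interval: [0.27, 3.21]

Iteration 1:
  c_1 = (0.270000 + 3.210000)/2 = 1.740000
  f(c_1) = f(1.740000) = 18.078424
  f(a) × f(c) < 0, new interval: [0.270000, 1.740000]
Iteration 2:
  c_2 = (0.270000 + 1.740000)/2 = 1.005000
  f(c_2) = f(1.005000) = 2.080175
  f(a) × f(c) < 0, new interval: [0.270000, 1.005000]
Iteration 3:
  c_3 = (0.270000 + 1.005000)/2 = 0.637500
  f(c_3) = f(0.637500) = -2.927791
  f(a) × f(c) ≥ 0, new interval: [0.637500, 1.005000]
Iteration 4:
  c_4 = (0.637500 + 1.005000)/2 = 0.821250
  f(c_4) = f(0.821250) = -0.642050
  f(a) × f(c) ≥ 0, new interval: [0.821250, 1.005000]
Iteration 5:
  c_5 = (0.821250 + 1.005000)/2 = 0.913125
  f(c_5) = f(0.913125) = 0.662175
  f(a) × f(c) < 0, new interval: [0.821250, 0.913125]
Iteration 6:
  c_6 = (0.821250 + 0.913125)/2 = 0.867188
  f(c_6) = f(0.867188) = -0.003869
  f(a) × f(c) ≥ 0, new interval: [0.867188, 0.913125]
Iteration 7:
  c_7 = (0.867188 + 0.913125)/2 = 0.890156
  f(c_7) = f(0.890156) = 0.325634
  f(a) × f(c) < 0, new interval: [0.867188, 0.890156]

After 7 iteration(s), the approximation is c_7 = 0.890156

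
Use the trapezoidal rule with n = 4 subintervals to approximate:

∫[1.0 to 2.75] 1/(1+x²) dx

f(x) = 1/(1+x²)
a = 1.0, b = 2.75, n = 4
h = (b - a)/n = 0.437500

Trapezoidal rule: (h/2)[f(x₀) + 2f(x₁) + 2f(x₂) + ... + f(xₙ)]

x_0 = 1.0000, f(x_0) = 0.500000, coefficient = 1
x_1 = 1.4375, f(x_1) = 0.326115, coefficient = 2
x_2 = 1.8750, f(x_2) = 0.221453, coefficient = 2
x_3 = 2.3125, f(x_3) = 0.157538, coefficient = 2
x_4 = 2.7500, f(x_4) = 0.116788, coefficient = 1

I ≈ (0.437500/2) × 2.027001 = 0.443406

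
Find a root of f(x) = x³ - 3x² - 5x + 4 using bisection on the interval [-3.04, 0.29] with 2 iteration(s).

f(x) = x³ - 3x² - 5x + 4
Initial interval: [-3.04, 0.29]

Iteration 1:
  c_1 = (-3.040000 + 0.290000)/2 = -1.375000
  f(c_1) = f(-1.375000) = 2.603516
  f(a) × f(c) < 0, new interval: [-3.040000, -1.375000]
Iteration 2:
  c_2 = (-3.040000 + (-1.375000))/2 = -2.207500
  f(c_2) = f(-2.207500) = -10.338940
  f(a) × f(c) ≥ 0, new interval: [-2.207500, -1.375000]

After 2 iteration(s), the approximation is c_2 = -2.207500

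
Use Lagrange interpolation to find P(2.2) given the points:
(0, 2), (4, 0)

Lagrange interpolation formula:
P(x) = Σ yᵢ × Lᵢ(x)
where Lᵢ(x) = Π_{j≠i} (x - xⱼ)/(xᵢ - xⱼ)

L_0(2.2) = (2.2 - 4)/(0 - 4) = 0.450000
L_1(2.2) = (2.2 - 0)/(4 - 0) = 0.550000

P(2.2) = 2×L_0(2.2) + 0×L_1(2.2)
P(2.2) = 0.900000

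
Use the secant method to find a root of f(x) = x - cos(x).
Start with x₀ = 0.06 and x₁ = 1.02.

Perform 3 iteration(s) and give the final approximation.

f(x) = x - cos(x)
x₀ = 0.06, x₁ = 1.02

Secant formula: x_{n+1} = x_n - f(x_n)(x_n - x_{n-1})/(f(x_n) - f(x_{n-1}))

Iteration 1:
  f(0.060000) = -0.938201
  f(1.020000) = 0.496634
  x_2 = 1.020000 - 0.496634×(1.020000 - 0.060000)/(0.496634 - (-0.938201))
       = 0.687719
Iteration 2:
  f(1.020000) = 0.496634
  f(0.687719) = -0.084977
  x_3 = 0.687719 - (-0.084977)×(0.687719 - 1.020000)/(-0.084977 - 0.496634)
       = 0.736267
Iteration 3:
  f(0.687719) = -0.084977
  f(0.736267) = -0.004713
  x_4 = 0.736267 - (-0.004713)×(0.736267 - 0.687719)/(-0.004713 - (-0.084977))
       = 0.739118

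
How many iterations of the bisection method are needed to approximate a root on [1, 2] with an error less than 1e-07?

We need (b-a)/2^n ≤ 1e-07
(2 - 1)/2^n ≤ 1e-07
1/2^n ≤ 1e-07
2^n ≥ 10000000
n ≥ log₂(10000000) = 23.25
n ≥ 24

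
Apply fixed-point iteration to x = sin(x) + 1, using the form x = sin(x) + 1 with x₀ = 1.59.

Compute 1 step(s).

Equation: x = sin(x) + 1
Fixed-point form: x = sin(x) + 1
x₀ = 1.59

x_1 = g(1.590000) = 1.999816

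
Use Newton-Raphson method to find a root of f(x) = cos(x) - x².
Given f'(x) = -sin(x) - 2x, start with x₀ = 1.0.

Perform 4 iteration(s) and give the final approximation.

f(x) = cos(x) - x²
f'(x) = -sin(x) - 2x
x₀ = 1.0

Newton-Raphson formula: x_{n+1} = x_n - f(x_n)/f'(x_n)

Iteration 1:
  f(1.000000) = -0.459698
  f'(1.000000) = -2.841471
  x_1 = 1.000000 - (-0.459698)/(-2.841471) = 0.838218
Iteration 2:
  f(0.838218) = -0.033822
  f'(0.838218) = -2.419890
  x_2 = 0.838218 - (-0.033822)/(-2.419890) = 0.824242
Iteration 3:
  f(0.824242) = -0.000261
  f'(0.824242) = -2.382517
  x_3 = 0.824242 - (-0.000261)/(-2.382517) = 0.824132
Iteration 4:
  f(0.824132) = 0.000000
  f'(0.824132) = -2.382223
  x_4 = 0.824132 - 0.000000/(-2.382223) = 0.824132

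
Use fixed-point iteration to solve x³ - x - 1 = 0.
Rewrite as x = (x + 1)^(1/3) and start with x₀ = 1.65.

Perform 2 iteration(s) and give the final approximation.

Equation: x³ - x - 1 = 0
Fixed-point form: x = (x + 1)^(1/3)
x₀ = 1.65

x_1 = g(1.650000) = 1.383828
x_2 = g(1.383828) = 1.335852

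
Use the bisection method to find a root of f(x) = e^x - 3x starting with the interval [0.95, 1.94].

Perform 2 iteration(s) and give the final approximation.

f(x) = e^x - 3x
Initial interval: [0.95, 1.94]

Iteration 1:
  c_1 = (0.950000 + 1.940000)/2 = 1.445000
  f(c_1) = f(1.445000) = -0.093148
  f(a) × f(c) ≥ 0, new interval: [1.445000, 1.940000]
Iteration 2:
  c_2 = (1.445000 + 1.940000)/2 = 1.692500
  f(c_2) = f(1.692500) = 0.355546
  f(a) × f(c) < 0, new interval: [1.445000, 1.692500]

After 2 iteration(s), the approximation is c_2 = 1.692500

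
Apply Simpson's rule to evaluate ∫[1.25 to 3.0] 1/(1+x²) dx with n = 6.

f(x) = 1/(1+x²)
a = 1.25, b = 3.0, n = 6
h = (b - a)/n = 0.291667

Simpson's rule: (h/3)[f(x₀) + 4f(x₁) + 2f(x₂) + ... + f(xₙ)]

x_0 = 1.2500, f(x_0) = 0.390244, coefficient = 1
x_1 = 1.5417, f(x_1) = 0.296144, coefficient = 4
x_2 = 1.8333, f(x_2) = 0.229299, coefficient = 2
x_3 = 2.1250, f(x_3) = 0.181303, coefficient = 4
x_4 = 2.4167, f(x_4) = 0.146193, coefficient = 2
x_5 = 2.7083, f(x_5) = 0.119975, coefficient = 4
x_6 = 3.0000, f(x_6) = 0.100000, coefficient = 1

I ≈ (0.291667/3) × 3.630917 = 0.353006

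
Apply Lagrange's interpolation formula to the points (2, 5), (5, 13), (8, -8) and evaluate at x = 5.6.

Lagrange interpolation formula:
P(x) = Σ yᵢ × Lᵢ(x)
where Lᵢ(x) = Π_{j≠i} (x - xⱼ)/(xᵢ - xⱼ)

L_0(5.6) = (5.6 - 5)/(2 - 5) × (5.6 - 8)/(2 - 8) = -0.080000
L_1(5.6) = (5.6 - 2)/(5 - 2) × (5.6 - 8)/(5 - 8) = 0.960000
L_2(5.6) = (5.6 - 2)/(8 - 2) × (5.6 - 5)/(8 - 5) = 0.120000

P(5.6) = 5×L_0(5.6) + 13×L_1(5.6) + (-8)×L_2(5.6)
P(5.6) = 11.120000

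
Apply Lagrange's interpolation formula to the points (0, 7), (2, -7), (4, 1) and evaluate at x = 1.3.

Lagrange interpolation formula:
P(x) = Σ yᵢ × Lᵢ(x)
where Lᵢ(x) = Π_{j≠i} (x - xⱼ)/(xᵢ - xⱼ)

L_0(1.3) = (1.3 - 2)/(0 - 2) × (1.3 - 4)/(0 - 4) = 0.236250
L_1(1.3) = (1.3 - 0)/(2 - 0) × (1.3 - 4)/(2 - 4) = 0.877500
L_2(1.3) = (1.3 - 0)/(4 - 0) × (1.3 - 2)/(4 - 2) = -0.113750

P(1.3) = 7×L_0(1.3) + (-7)×L_1(1.3) + 1×L_2(1.3)
P(1.3) = -4.602500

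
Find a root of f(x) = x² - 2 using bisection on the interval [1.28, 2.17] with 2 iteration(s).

f(x) = x² - 2
Initial interval: [1.28, 2.17]

Iteration 1:
  c_1 = (1.280000 + 2.170000)/2 = 1.725000
  f(c_1) = f(1.725000) = 0.975625
  f(a) × f(c) < 0, new interval: [1.280000, 1.725000]
Iteration 2:
  c_2 = (1.280000 + 1.725000)/2 = 1.502500
  f(c_2) = f(1.502500) = 0.257506
  f(a) × f(c) < 0, new interval: [1.280000, 1.502500]

After 2 iteration(s), the approximation is c_2 = 1.502500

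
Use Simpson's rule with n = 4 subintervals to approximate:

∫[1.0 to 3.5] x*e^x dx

f(x) = x*e^x
a = 1.0, b = 3.5, n = 4
h = (b - a)/n = 0.625000

Simpson's rule: (h/3)[f(x₀) + 4f(x₁) + 2f(x₂) + ... + f(xₙ)]

x_0 = 1.0000, f(x_0) = 2.718282, coefficient = 1
x_1 = 1.6250, f(x_1) = 8.252431, coefficient = 4
x_2 = 2.2500, f(x_2) = 21.347406, coefficient = 2
x_3 = 2.8750, f(x_3) = 50.960594, coefficient = 4
x_4 = 3.5000, f(x_4) = 115.904082, coefficient = 1

I ≈ (0.625000/3) × 398.169276 = 82.951933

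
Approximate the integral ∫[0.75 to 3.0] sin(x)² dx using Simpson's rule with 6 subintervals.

f(x) = sin(x)²
a = 0.75, b = 3.0, n = 6
h = (b - a)/n = 0.375000

Simpson's rule: (h/3)[f(x₀) + 4f(x₁) + 2f(x₂) + ... + f(xₙ)]

x_0 = 0.7500, f(x_0) = 0.464631, coefficient = 1
x_1 = 1.1250, f(x_1) = 0.814087, coefficient = 4
x_2 = 1.5000, f(x_2) = 0.994996, coefficient = 2
x_3 = 1.8750, f(x_3) = 0.910280, coefficient = 4
x_4 = 2.2500, f(x_4) = 0.605398, coefficient = 2
x_5 = 2.6250, f(x_5) = 0.243957, coefficient = 4
x_6 = 3.0000, f(x_6) = 0.019915, coefficient = 1

I ≈ (0.375000/3) × 11.558630 = 1.444829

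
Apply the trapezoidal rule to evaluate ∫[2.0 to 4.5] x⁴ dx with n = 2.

f(x) = x⁴
a = 2.0, b = 4.5, n = 2
h = (b - a)/n = 1.250000

Trapezoidal rule: (h/2)[f(x₀) + 2f(x₁) + 2f(x₂) + ... + f(xₙ)]

x_0 = 2.0000, f(x_0) = 16.000000, coefficient = 1
x_1 = 3.2500, f(x_1) = 111.566406, coefficient = 2
x_2 = 4.5000, f(x_2) = 410.062500, coefficient = 1

I ≈ (1.250000/2) × 649.195312 = 405.747070
Exact value: 362.656250
Error: 43.090820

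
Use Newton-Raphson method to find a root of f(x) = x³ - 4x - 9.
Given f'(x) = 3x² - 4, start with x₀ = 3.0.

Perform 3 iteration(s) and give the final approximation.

f(x) = x³ - 4x - 9
f'(x) = 3x² - 4
x₀ = 3.0

Newton-Raphson formula: x_{n+1} = x_n - f(x_n)/f'(x_n)

Iteration 1:
  f(3.000000) = 6.000000
  f'(3.000000) = 23.000000
  x_1 = 3.000000 - 6.000000/23.000000 = 2.739130
Iteration 2:
  f(2.739130) = 0.594723
  f'(2.739130) = 18.508507
  x_2 = 2.739130 - 0.594723/18.508507 = 2.706998
Iteration 3:
  f(2.706998) = 0.008451
  f'(2.706998) = 17.983514
  x_3 = 2.706998 - 0.008451/17.983514 = 2.706528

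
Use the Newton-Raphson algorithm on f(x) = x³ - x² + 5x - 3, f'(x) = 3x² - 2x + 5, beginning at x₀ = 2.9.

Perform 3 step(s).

f(x) = x³ - x² + 5x - 3
f'(x) = 3x² - 2x + 5
x₀ = 2.9

Newton-Raphson formula: x_{n+1} = x_n - f(x_n)/f'(x_n)

Iteration 1:
  f(2.900000) = 27.479000
  f'(2.900000) = 24.430000
  x_1 = 2.900000 - 27.479000/24.430000 = 1.775194
Iteration 2:
  f(1.775194) = 8.318854
  f'(1.775194) = 10.903557
  x_2 = 1.775194 - 8.318854/10.903557 = 1.012246
Iteration 3:
  f(1.012246) = 2.073776
  f'(1.012246) = 6.049433
  x_3 = 1.012246 - 2.073776/6.049433 = 0.669441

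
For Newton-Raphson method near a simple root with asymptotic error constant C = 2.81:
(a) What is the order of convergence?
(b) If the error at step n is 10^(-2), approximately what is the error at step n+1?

(a) Newton-Raphson has quadratic (order 2) convergence near simple roots.
    This means |e_{n+1}| ≈ C|e_n|².

(b) With |e_n| = 10^(-2) and C = 2.81:
    |e_{n+1}| ≈ 2.81 × (10^(-2))² = 2.81 × 10^(-4)

(a) 2 (quadratic); (b) |e_{n+1}| ≈ 2.810e-04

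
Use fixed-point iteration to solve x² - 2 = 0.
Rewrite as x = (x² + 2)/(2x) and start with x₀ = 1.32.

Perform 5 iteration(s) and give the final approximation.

Equation: x² - 2 = 0
Fixed-point form: x = (x² + 2)/(2x)
x₀ = 1.32

x_1 = g(1.320000) = 1.417576
x_2 = g(1.417576) = 1.414218
x_3 = g(1.414218) = 1.414214
x_4 = g(1.414214) = 1.414214
x_5 = g(1.414214) = 1.414214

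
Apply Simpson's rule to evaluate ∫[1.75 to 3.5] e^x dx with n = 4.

f(x) = e^x
a = 1.75, b = 3.5, n = 4
h = (b - a)/n = 0.437500

Simpson's rule: (h/3)[f(x₀) + 4f(x₁) + 2f(x₂) + ... + f(xₙ)]

x_0 = 1.7500, f(x_0) = 5.754603, coefficient = 1
x_1 = 2.1875, f(x_1) = 8.912903, coefficient = 4
x_2 = 2.6250, f(x_2) = 13.804574, coefficient = 2
x_3 = 3.0625, f(x_3) = 21.380943, coefficient = 4
x_4 = 3.5000, f(x_4) = 33.115452, coefficient = 1

I ≈ (0.437500/3) × 187.654586 = 27.366294
Exact value: 27.360849
Error: 0.005445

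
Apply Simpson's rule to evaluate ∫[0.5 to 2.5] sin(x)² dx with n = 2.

f(x) = sin(x)²
a = 0.5, b = 2.5, n = 2
h = (b - a)/n = 1.000000

Simpson's rule: (h/3)[f(x₀) + 4f(x₁) + 2f(x₂) + ... + f(xₙ)]

x_0 = 0.5000, f(x_0) = 0.229849, coefficient = 1
x_1 = 1.5000, f(x_1) = 0.994996, coefficient = 4
x_2 = 2.5000, f(x_2) = 0.358169, coefficient = 1

I ≈ (1.000000/3) × 4.568003 = 1.522668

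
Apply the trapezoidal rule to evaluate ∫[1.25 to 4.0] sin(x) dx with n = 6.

f(x) = sin(x)
a = 1.25, b = 4.0, n = 6
h = (b - a)/n = 0.458333

Trapezoidal rule: (h/2)[f(x₀) + 2f(x₁) + 2f(x₂) + ... + f(xₙ)]

x_0 = 1.2500, f(x_0) = 0.948985, coefficient = 1
x_1 = 1.7083, f(x_1) = 0.990557, coefficient = 2
x_2 = 2.1667, f(x_2) = 0.827660, coefficient = 2
x_3 = 2.6250, f(x_3) = 0.493920, coefficient = 2
x_4 = 3.0833, f(x_4) = 0.058226, coefficient = 2
x_5 = 3.5417, f(x_5) = -0.389487, coefficient = 2
x_6 = 4.0000, f(x_6) = -0.756802, coefficient = 1

I ≈ (0.458333/2) × 4.153937 = 0.951944
Exact value: 0.968966
Error: 0.017022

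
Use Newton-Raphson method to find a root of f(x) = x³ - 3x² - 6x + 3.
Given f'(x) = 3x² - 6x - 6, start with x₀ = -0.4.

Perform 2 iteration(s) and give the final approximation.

f(x) = x³ - 3x² - 6x + 3
f'(x) = 3x² - 6x - 6
x₀ = -0.4

Newton-Raphson formula: x_{n+1} = x_n - f(x_n)/f'(x_n)

Iteration 1:
  f(-0.400000) = 4.856000
  f'(-0.400000) = -3.120000
  x_1 = -0.400000 - 4.856000/(-3.120000) = 1.156410
Iteration 2:
  f(1.156410) = -6.403866
  f'(1.156410) = -8.926607
  x_2 = 1.156410 - (-6.403866)/(-8.926607) = 0.439019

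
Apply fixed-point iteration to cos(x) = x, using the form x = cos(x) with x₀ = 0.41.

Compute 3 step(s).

Equation: cos(x) = x
Fixed-point form: x = cos(x)
x₀ = 0.41

x_1 = g(0.410000) = 0.917121
x_2 = g(0.917121) = 0.608108
x_3 = g(0.608108) = 0.820730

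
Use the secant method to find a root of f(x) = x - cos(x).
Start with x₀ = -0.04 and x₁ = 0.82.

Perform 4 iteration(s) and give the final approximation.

f(x) = x - cos(x)
x₀ = -0.04, x₁ = 0.82

Secant formula: x_{n+1} = x_n - f(x_n)(x_n - x_{n-1})/(f(x_n) - f(x_{n-1}))

Iteration 1:
  f(-0.040000) = -1.039200
  f(0.820000) = 0.137779
  x_2 = 0.820000 - 0.137779×(0.820000 - (-0.040000))/(0.137779 - (-1.039200))
       = 0.719327
Iteration 2:
  f(0.820000) = 0.137779
  f(0.719327) = -0.032922
  x_3 = 0.719327 - (-0.032922)×(0.719327 - 0.820000)/(-0.032922 - 0.137779)
       = 0.738743
Iteration 3:
  f(0.719327) = -0.032922
  f(0.738743) = -0.000572
  x_4 = 0.738743 - (-0.000572)×(0.738743 - 0.719327)/(-0.000572 - (-0.032922))
       = 0.739087
Iteration 4:
  f(0.738743) = -0.000572
  f(0.739087) = 0.000003
  x_5 = 0.739087 - 0.000003×(0.739087 - 0.738743)/(0.000003 - (-0.000572))
       = 0.739085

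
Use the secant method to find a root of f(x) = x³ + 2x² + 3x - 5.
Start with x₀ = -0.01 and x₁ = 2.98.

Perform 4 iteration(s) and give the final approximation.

f(x) = x³ + 2x² + 3x - 5
x₀ = -0.01, x₁ = 2.98

Secant formula: x_{n+1} = x_n - f(x_n)(x_n - x_{n-1})/(f(x_n) - f(x_{n-1}))

Iteration 1:
  f(-0.010000) = -5.029801
  f(2.980000) = 48.164392
  x_2 = 2.980000 - 48.164392×(2.980000 - (-0.010000))/(48.164392 - (-5.029801))
       = 0.272721
Iteration 2:
  f(2.980000) = 48.164392
  f(0.272721) = -4.012800
  x_3 = 0.272721 - (-4.012800)×(0.272721 - 2.980000)/(-4.012800 - 48.164392)
       = 0.480930
Iteration 3:
  f(0.272721) = -4.012800
  f(0.480930) = -2.983387
  x_4 = 0.480930 - (-2.983387)×(0.480930 - 0.272721)/(-2.983387 - (-4.012800))
       = 1.084350
Iteration 4:
  f(0.480930) = -2.983387
  f(1.084350) = 1.879672
  x_5 = 1.084350 - 1.879672×(1.084350 - 0.480930)/(1.879672 - (-2.983387))
       = 0.851116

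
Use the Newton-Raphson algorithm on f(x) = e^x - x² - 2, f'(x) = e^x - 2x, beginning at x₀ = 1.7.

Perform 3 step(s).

f(x) = e^x - x² - 2
f'(x) = e^x - 2x
x₀ = 1.7

Newton-Raphson formula: x_{n+1} = x_n - f(x_n)/f'(x_n)

Iteration 1:
  f(1.700000) = 0.583947
  f'(1.700000) = 2.073947
  x_1 = 1.700000 - 0.583947/2.073947 = 1.418437
Iteration 2:
  f(1.418437) = 0.118695
  f'(1.418437) = 1.293785
  x_2 = 1.418437 - 0.118695/1.293785 = 1.326694
Iteration 3:
  f(1.326694) = 0.008447
  f'(1.326694) = 1.115176
  x_3 = 1.326694 - 0.008447/1.115176 = 1.319119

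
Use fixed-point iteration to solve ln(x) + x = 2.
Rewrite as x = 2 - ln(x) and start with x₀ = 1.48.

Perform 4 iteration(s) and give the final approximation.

Equation: ln(x) + x = 2
Fixed-point form: x = 2 - ln(x)
x₀ = 1.48

x_1 = g(1.480000) = 1.607958
x_2 = g(1.607958) = 1.525035
x_3 = g(1.525035) = 1.577983
x_4 = g(1.577983) = 1.543853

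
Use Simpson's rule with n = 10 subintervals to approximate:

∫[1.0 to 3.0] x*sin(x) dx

f(x) = x*sin(x)
a = 1.0, b = 3.0, n = 10
h = (b - a)/n = 0.200000

Simpson's rule: (h/3)[f(x₀) + 4f(x₁) + 2f(x₂) + ... + f(xₙ)]

x_0 = 1.0000, f(x_0) = 0.841471, coefficient = 1
x_1 = 1.2000, f(x_1) = 1.118447, coefficient = 4
x_2 = 1.4000, f(x_2) = 1.379630, coefficient = 2
x_3 = 1.6000, f(x_3) = 1.599318, coefficient = 4
x_4 = 1.8000, f(x_4) = 1.752926, coefficient = 2
x_5 = 2.0000, f(x_5) = 1.818595, coefficient = 4
x_6 = 2.2000, f(x_6) = 1.778692, coefficient = 2
x_7 = 2.4000, f(x_7) = 1.621112, coefficient = 4
x_8 = 2.6000, f(x_8) = 1.340304, coefficient = 2
x_9 = 2.8000, f(x_9) = 0.937967, coefficient = 4
x_10 = 3.0000, f(x_10) = 0.423360, coefficient = 1

I ≈ (0.200000/3) × 42.149685 = 2.809979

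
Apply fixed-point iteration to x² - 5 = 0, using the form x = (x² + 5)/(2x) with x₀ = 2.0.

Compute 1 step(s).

Equation: x² - 5 = 0
Fixed-point form: x = (x² + 5)/(2x)
x₀ = 2.0

x_1 = g(2.000000) = 2.250000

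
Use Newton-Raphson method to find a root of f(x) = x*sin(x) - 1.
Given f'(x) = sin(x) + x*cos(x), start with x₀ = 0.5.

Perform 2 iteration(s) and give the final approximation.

f(x) = x*sin(x) - 1
f'(x) = sin(x) + x*cos(x)
x₀ = 0.5

Newton-Raphson formula: x_{n+1} = x_n - f(x_n)/f'(x_n)

Iteration 1:
  f(0.500000) = -0.760287
  f'(0.500000) = 0.918217
  x_1 = 0.500000 - (-0.760287)/0.918217 = 1.328004
Iteration 2:
  f(1.328004) = 0.289054
  f'(1.328004) = 1.289941
  x_2 = 1.328004 - 0.289054/1.289941 = 1.103921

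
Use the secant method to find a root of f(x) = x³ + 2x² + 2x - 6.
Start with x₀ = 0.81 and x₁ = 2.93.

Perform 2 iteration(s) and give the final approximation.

f(x) = x³ + 2x² + 2x - 6
x₀ = 0.81, x₁ = 2.93

Secant formula: x_{n+1} = x_n - f(x_n)(x_n - x_{n-1})/(f(x_n) - f(x_{n-1}))

Iteration 1:
  f(0.810000) = -2.536359
  f(2.930000) = 42.183557
  x_2 = 2.930000 - 42.183557×(2.930000 - 0.810000)/(42.183557 - (-2.536359))
       = 0.930239
Iteration 2:
  f(2.930000) = 42.183557
  f(0.930239) = -1.603855
  x_3 = 0.930239 - (-1.603855)×(0.930239 - 2.930000)/(-1.603855 - 42.183557)
       = 1.003487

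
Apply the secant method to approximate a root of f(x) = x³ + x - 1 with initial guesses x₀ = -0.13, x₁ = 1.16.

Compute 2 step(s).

f(x) = x³ + x - 1
x₀ = -0.13, x₁ = 1.16

Secant formula: x_{n+1} = x_n - f(x_n)(x_n - x_{n-1})/(f(x_n) - f(x_{n-1}))

Iteration 1:
  f(-0.130000) = -1.132197
  f(1.160000) = 1.720896
  x_2 = 1.160000 - 1.720896×(1.160000 - (-0.130000))/(1.720896 - (-1.132197))
       = 0.381913
Iteration 2:
  f(1.160000) = 1.720896
  f(0.381913) = -0.562383
  x_3 = 0.381913 - (-0.562383)×(0.381913 - 1.160000)/(-0.562383 - 1.720896)
       = 0.573559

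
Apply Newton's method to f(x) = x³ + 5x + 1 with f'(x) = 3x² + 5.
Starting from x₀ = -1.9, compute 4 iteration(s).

f(x) = x³ + 5x + 1
f'(x) = 3x² + 5
x₀ = -1.9

Newton-Raphson formula: x_{n+1} = x_n - f(x_n)/f'(x_n)

Iteration 1:
  f(-1.900000) = -15.359000
  f'(-1.900000) = 15.830000
  x_1 = -1.900000 - (-15.359000)/15.830000 = -0.929754
Iteration 2:
  f(-0.929754) = -4.452486
  f'(-0.929754) = 7.593325
  x_2 = -0.929754 - (-4.452486)/7.593325 = -0.343385
Iteration 3:
  f(-0.343385) = -0.757416
  f'(-0.343385) = 5.353740
  x_3 = -0.343385 - (-0.757416)/5.353740 = -0.201911
Iteration 4:
  f(-0.201911) = -0.017787
  f'(-0.201911) = 5.122304
  x_4 = -0.201911 - (-0.017787)/5.122304 = -0.198439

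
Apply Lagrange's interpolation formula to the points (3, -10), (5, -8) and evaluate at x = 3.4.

Lagrange interpolation formula:
P(x) = Σ yᵢ × Lᵢ(x)
where Lᵢ(x) = Π_{j≠i} (x - xⱼ)/(xᵢ - xⱼ)

L_0(3.4) = (3.4 - 5)/(3 - 5) = 0.800000
L_1(3.4) = (3.4 - 3)/(5 - 3) = 0.200000

P(3.4) = (-10)×L_0(3.4) + (-8)×L_1(3.4)
P(3.4) = -9.600000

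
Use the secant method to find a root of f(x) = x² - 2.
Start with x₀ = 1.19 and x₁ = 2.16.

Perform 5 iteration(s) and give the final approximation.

f(x) = x² - 2
x₀ = 1.19, x₁ = 2.16

Secant formula: x_{n+1} = x_n - f(x_n)(x_n - x_{n-1})/(f(x_n) - f(x_{n-1}))

Iteration 1:
  f(1.190000) = -0.583900
  f(2.160000) = 2.665600
  x_2 = 2.160000 - 2.665600×(2.160000 - 1.190000)/(2.665600 - (-0.583900))
       = 1.364299
Iteration 2:
  f(2.160000) = 2.665600
  f(1.364299) = -0.138690
  x_3 = 1.364299 - (-0.138690)×(1.364299 - 2.160000)/(-0.138690 - 2.665600)
       = 1.403651
Iteration 3:
  f(1.364299) = -0.138690
  f(1.403651) = -0.029764
  x_4 = 1.403651 - (-0.029764)×(1.403651 - 1.364299)/(-0.029764 - (-0.138690))
       = 1.414404
Iteration 4:
  f(1.403651) = -0.029764
  f(1.414404) = 0.000539
  x_5 = 1.414404 - 0.000539×(1.414404 - 1.403651)/(0.000539 - (-0.029764))
       = 1.414213
Iteration 5:
  f(1.414404) = 0.000539
  f(1.414213) = -0.000002
  x_6 = 1.414213 - (-0.000002)×(1.414213 - 1.414404)/(-0.000002 - 0.000539)
       = 1.414214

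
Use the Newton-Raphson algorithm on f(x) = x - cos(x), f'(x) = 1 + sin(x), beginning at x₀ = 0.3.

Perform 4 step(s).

f(x) = x - cos(x)
f'(x) = 1 + sin(x)
x₀ = 0.3

Newton-Raphson formula: x_{n+1} = x_n - f(x_n)/f'(x_n)

Iteration 1:
  f(0.300000) = -0.655336
  f'(0.300000) = 1.295520
  x_1 = 0.300000 - (-0.655336)/1.295520 = 0.805848
Iteration 2:
  f(0.805848) = 0.113349
  f'(0.805848) = 1.721418
  x_2 = 0.805848 - 0.113349/1.721418 = 0.740002
Iteration 3:
  f(0.740002) = 0.001535
  f'(0.740002) = 1.674289
  x_3 = 0.740002 - 0.001535/1.674289 = 0.739085
Iteration 4:
  f(0.739085) = 0.000000
  f'(0.739085) = 1.673612
  x_4 = 0.739085 - 0.000000/1.673612 = 0.739085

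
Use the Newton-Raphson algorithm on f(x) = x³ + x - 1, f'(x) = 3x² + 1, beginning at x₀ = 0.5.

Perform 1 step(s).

f(x) = x³ + x - 1
f'(x) = 3x² + 1
x₀ = 0.5

Newton-Raphson formula: x_{n+1} = x_n - f(x_n)/f'(x_n)

Iteration 1:
  f(0.500000) = -0.375000
  f'(0.500000) = 1.750000
  x_1 = 0.500000 - (-0.375000)/1.750000 = 0.714286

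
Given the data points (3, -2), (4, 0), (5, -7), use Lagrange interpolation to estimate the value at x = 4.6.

Lagrange interpolation formula:
P(x) = Σ yᵢ × Lᵢ(x)
where Lᵢ(x) = Π_{j≠i} (x - xⱼ)/(xᵢ - xⱼ)

L_0(4.6) = (4.6 - 4)/(3 - 4) × (4.6 - 5)/(3 - 5) = -0.120000
L_1(4.6) = (4.6 - 3)/(4 - 3) × (4.6 - 5)/(4 - 5) = 0.640000
L_2(4.6) = (4.6 - 3)/(5 - 3) × (4.6 - 4)/(5 - 4) = 0.480000

P(4.6) = (-2)×L_0(4.6) + 0×L_1(4.6) + (-7)×L_2(4.6)
P(4.6) = -3.120000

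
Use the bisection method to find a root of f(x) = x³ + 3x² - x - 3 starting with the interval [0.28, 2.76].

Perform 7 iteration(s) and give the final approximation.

f(x) = x³ + 3x² - x - 3
Initial interval: [0.28, 2.76]

Iteration 1:
  c_1 = (0.280000 + 2.760000)/2 = 1.520000
  f(c_1) = f(1.520000) = 5.923008
  f(a) × f(c) < 0, new interval: [0.280000, 1.520000]
Iteration 2:
  c_2 = (0.280000 + 1.520000)/2 = 0.900000
  f(c_2) = f(0.900000) = -0.741000
  f(a) × f(c) ≥ 0, new interval: [0.900000, 1.520000]
Iteration 3:
  c_3 = (0.900000 + 1.520000)/2 = 1.210000
  f(c_3) = f(1.210000) = 1.953861
  f(a) × f(c) < 0, new interval: [0.900000, 1.210000]
Iteration 4:
  c_4 = (0.900000 + 1.210000)/2 = 1.055000
  f(c_4) = f(1.055000) = 0.458316
  f(a) × f(c) < 0, new interval: [0.900000, 1.055000]
Iteration 5:
  c_5 = (0.900000 + 1.055000)/2 = 0.977500
  f(c_5) = f(0.977500) = -0.176974
  f(a) × f(c) ≥ 0, new interval: [0.977500, 1.055000]
Iteration 6:
  c_6 = (0.977500 + 1.055000)/2 = 1.016250
  f(c_6) = f(1.016250) = 0.131589
  f(a) × f(c) < 0, new interval: [0.977500, 1.016250]
Iteration 7:
  c_7 = (0.977500 + 1.016250)/2 = 0.996875
  f(c_7) = f(0.996875) = -0.024941
  f(a) × f(c) ≥ 0, new interval: [0.996875, 1.016250]

After 7 iteration(s), the approximation is c_7 = 0.996875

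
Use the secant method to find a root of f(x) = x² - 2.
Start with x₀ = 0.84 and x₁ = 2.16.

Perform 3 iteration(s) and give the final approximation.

f(x) = x² - 2
x₀ = 0.84, x₁ = 2.16

Secant formula: x_{n+1} = x_n - f(x_n)(x_n - x_{n-1})/(f(x_n) - f(x_{n-1}))

Iteration 1:
  f(0.840000) = -1.294400
  f(2.160000) = 2.665600
  x_2 = 2.160000 - 2.665600×(2.160000 - 0.840000)/(2.665600 - (-1.294400))
       = 1.271467
Iteration 2:
  f(2.160000) = 2.665600
  f(1.271467) = -0.383373
  x_3 = 1.271467 - (-0.383373)×(1.271467 - 2.160000)/(-0.383373 - 2.665600)
       = 1.383189
Iteration 3:
  f(1.271467) = -0.383373
  f(1.383189) = -0.086787
  x_4 = 1.383189 - (-0.086787)×(1.383189 - 1.271467)/(-0.086787 - (-0.383373))
       = 1.415882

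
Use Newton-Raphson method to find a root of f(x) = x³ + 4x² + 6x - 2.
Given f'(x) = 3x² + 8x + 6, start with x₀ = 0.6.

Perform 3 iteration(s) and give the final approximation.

f(x) = x³ + 4x² + 6x - 2
f'(x) = 3x² + 8x + 6
x₀ = 0.6

Newton-Raphson formula: x_{n+1} = x_n - f(x_n)/f'(x_n)

Iteration 1:
  f(0.600000) = 3.256000
  f'(0.600000) = 11.880000
  x_1 = 0.600000 - 3.256000/11.880000 = 0.325926
Iteration 2:
  f(0.325926) = 0.415089
  f'(0.325926) = 8.926091
  x_2 = 0.325926 - 0.415089/8.926091 = 0.279423
Iteration 3:
  f(0.279423) = 0.010664
  f'(0.279423) = 8.469616
  x_3 = 0.279423 - 0.010664/8.469616 = 0.278164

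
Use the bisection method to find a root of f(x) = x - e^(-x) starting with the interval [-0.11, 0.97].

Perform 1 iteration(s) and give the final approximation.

f(x) = x - e^(-x)
Initial interval: [-0.11, 0.97]

Iteration 1:
  c_1 = (-0.110000 + 0.970000)/2 = 0.430000
  f(c_1) = f(0.430000) = -0.220509
  f(a) × f(c) ≥ 0, new interval: [0.430000, 0.970000]

After 1 iteration(s), the approximation is c_1 = 0.430000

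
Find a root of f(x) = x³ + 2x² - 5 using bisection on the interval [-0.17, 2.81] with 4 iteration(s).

f(x) = x³ + 2x² - 5
Initial interval: [-0.17, 2.81]

Iteration 1:
  c_1 = (-0.170000 + 2.810000)/2 = 1.320000
  f(c_1) = f(1.320000) = 0.784768
  f(a) × f(c) < 0, new interval: [-0.170000, 1.320000]
Iteration 2:
  c_2 = (-0.170000 + 1.320000)/2 = 0.575000
  f(c_2) = f(0.575000) = -4.148641
  f(a) × f(c) ≥ 0, new interval: [0.575000, 1.320000]
Iteration 3:
  c_3 = (0.575000 + 1.320000)/2 = 0.947500
  f(c_3) = f(0.947500) = -2.353863
  f(a) × f(c) ≥ 0, new interval: [0.947500, 1.320000]
Iteration 4:
  c_4 = (0.947500 + 1.320000)/2 = 1.133750
  f(c_4) = f(1.133750) = -0.971912
  f(a) × f(c) ≥ 0, new interval: [1.133750, 1.320000]

After 4 iteration(s), the approximation is c_4 = 1.133750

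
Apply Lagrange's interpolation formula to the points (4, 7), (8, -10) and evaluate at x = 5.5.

Lagrange interpolation formula:
P(x) = Σ yᵢ × Lᵢ(x)
where Lᵢ(x) = Π_{j≠i} (x - xⱼ)/(xᵢ - xⱼ)

L_0(5.5) = (5.5 - 8)/(4 - 8) = 0.625000
L_1(5.5) = (5.5 - 4)/(8 - 4) = 0.375000

P(5.5) = 7×L_0(5.5) + (-10)×L_1(5.5)
P(5.5) = 0.625000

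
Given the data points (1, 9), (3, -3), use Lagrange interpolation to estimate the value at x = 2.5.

Lagrange interpolation formula:
P(x) = Σ yᵢ × Lᵢ(x)
where Lᵢ(x) = Π_{j≠i} (x - xⱼ)/(xᵢ - xⱼ)

L_0(2.5) = (2.5 - 3)/(1 - 3) = 0.250000
L_1(2.5) = (2.5 - 1)/(3 - 1) = 0.750000

P(2.5) = 9×L_0(2.5) + (-3)×L_1(2.5)
P(2.5) = 0.000000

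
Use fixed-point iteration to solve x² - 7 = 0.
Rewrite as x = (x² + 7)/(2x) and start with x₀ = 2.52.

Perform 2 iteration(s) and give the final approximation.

Equation: x² - 7 = 0
Fixed-point form: x = (x² + 7)/(2x)
x₀ = 2.52

x_1 = g(2.520000) = 2.648889
x_2 = g(2.648889) = 2.645753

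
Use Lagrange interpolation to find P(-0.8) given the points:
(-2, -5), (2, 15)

Lagrange interpolation formula:
P(x) = Σ yᵢ × Lᵢ(x)
where Lᵢ(x) = Π_{j≠i} (x - xⱼ)/(xᵢ - xⱼ)

L_0(-0.8) = (-0.8 - 2)/(-2 - 2) = 0.700000
L_1(-0.8) = (-0.8 - (-2))/(2 - (-2)) = 0.300000

P(-0.8) = (-5)×L_0(-0.8) + 15×L_1(-0.8)
P(-0.8) = 1.000000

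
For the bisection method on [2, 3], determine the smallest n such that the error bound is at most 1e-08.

We need (b-a)/2^n ≤ 1e-08
(3 - 2)/2^n ≤ 1e-08
1/2^n ≤ 1e-08
2^n ≥ 100000000
n ≥ log₂(100000000) = 26.58
n ≥ 27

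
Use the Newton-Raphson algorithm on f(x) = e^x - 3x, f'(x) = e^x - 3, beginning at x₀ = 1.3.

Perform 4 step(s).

f(x) = e^x - 3x
f'(x) = e^x - 3
x₀ = 1.3

Newton-Raphson formula: x_{n+1} = x_n - f(x_n)/f'(x_n)

Iteration 1:
  f(1.300000) = -0.230703
  f'(1.300000) = 0.669297
  x_1 = 1.300000 - (-0.230703)/0.669297 = 1.644695
Iteration 2:
  f(1.644695) = 0.245345
  f'(1.644695) = 2.179431
  x_2 = 1.644695 - 0.245345/2.179431 = 1.532122
Iteration 3:
  f(1.532122) = 0.031621
  f'(1.532122) = 1.627987
  x_3 = 1.532122 - 0.031621/1.627987 = 1.512699
Iteration 4:
  f(1.512699) = 0.000867
  f'(1.512699) = 1.538963
  x_4 = 1.512699 - 0.000867/1.538963 = 1.512135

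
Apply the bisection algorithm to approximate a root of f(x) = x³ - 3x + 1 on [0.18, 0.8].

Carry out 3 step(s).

f(x) = x³ - 3x + 1
Initial interval: [0.18, 0.8]

Iteration 1:
  c_1 = (0.180000 + 0.800000)/2 = 0.490000
  f(c_1) = f(0.490000) = -0.352351
  f(a) × f(c) < 0, new interval: [0.180000, 0.490000]
Iteration 2:
  c_2 = (0.180000 + 0.490000)/2 = 0.335000
  f(c_2) = f(0.335000) = 0.032595
  f(a) × f(c) ≥ 0, new interval: [0.335000, 0.490000]
Iteration 3:
  c_3 = (0.335000 + 0.490000)/2 = 0.412500
  f(c_3) = f(0.412500) = -0.167311
  f(a) × f(c) < 0, new interval: [0.335000, 0.412500]

After 3 iteration(s), the approximation is c_3 = 0.412500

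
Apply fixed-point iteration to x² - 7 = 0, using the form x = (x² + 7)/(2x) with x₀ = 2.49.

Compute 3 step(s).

Equation: x² - 7 = 0
Fixed-point form: x = (x² + 7)/(2x)
x₀ = 2.49

x_1 = g(2.490000) = 2.650622
x_2 = g(2.650622) = 2.645756
x_3 = g(2.645756) = 2.645751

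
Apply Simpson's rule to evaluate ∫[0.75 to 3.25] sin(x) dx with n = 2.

f(x) = sin(x)
a = 0.75, b = 3.25, n = 2
h = (b - a)/n = 1.250000

Simpson's rule: (h/3)[f(x₀) + 4f(x₁) + 2f(x₂) + ... + f(xₙ)]

x_0 = 0.7500, f(x_0) = 0.681639, coefficient = 1
x_1 = 2.0000, f(x_1) = 0.909297, coefficient = 4
x_2 = 3.2500, f(x_2) = -0.108195, coefficient = 1

I ≈ (1.250000/3) × 4.210633 = 1.754431
Exact value: 1.725819
Error: 0.028612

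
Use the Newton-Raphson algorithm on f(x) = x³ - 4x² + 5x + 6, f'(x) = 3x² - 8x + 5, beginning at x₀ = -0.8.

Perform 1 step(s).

f(x) = x³ - 4x² + 5x + 6
f'(x) = 3x² - 8x + 5
x₀ = -0.8

Newton-Raphson formula: x_{n+1} = x_n - f(x_n)/f'(x_n)

Iteration 1:
  f(-0.800000) = -1.072000
  f'(-0.800000) = 13.320000
  x_1 = -0.800000 - (-1.072000)/13.320000 = -0.719520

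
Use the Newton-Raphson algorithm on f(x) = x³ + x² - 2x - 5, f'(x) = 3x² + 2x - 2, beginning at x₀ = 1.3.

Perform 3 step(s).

f(x) = x³ + x² - 2x - 5
f'(x) = 3x² + 2x - 2
x₀ = 1.3

Newton-Raphson formula: x_{n+1} = x_n - f(x_n)/f'(x_n)

Iteration 1:
  f(1.300000) = -3.713000
  f'(1.300000) = 5.670000
  x_1 = 1.300000 - (-3.713000)/5.670000 = 1.954850
Iteration 2:
  f(1.954850) = 2.382079
  f'(1.954850) = 13.374017
  x_2 = 1.954850 - 2.382079/13.374017 = 1.776738
Iteration 3:
  f(1.776738) = 0.212121
  f'(1.776738) = 11.023865
  x_3 = 1.776738 - 0.212121/11.023865 = 1.757496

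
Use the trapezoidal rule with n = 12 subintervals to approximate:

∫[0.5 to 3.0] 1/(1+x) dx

f(x) = 1/(1+x)
a = 0.5, b = 3.0, n = 12
h = (b - a)/n = 0.208333

Trapezoidal rule: (h/2)[f(x₀) + 2f(x₁) + 2f(x₂) + ... + f(xₙ)]

x_0 = 0.5000, f(x_0) = 0.666667, coefficient = 1
x_1 = 0.7083, f(x_1) = 0.585366, coefficient = 2
x_2 = 0.9167, f(x_2) = 0.521739, coefficient = 2
x_3 = 1.1250, f(x_3) = 0.470588, coefficient = 2
x_4 = 1.3333, f(x_4) = 0.428571, coefficient = 2
x_5 = 1.5417, f(x_5) = 0.393443, coefficient = 2
x_6 = 1.7500, f(x_6) = 0.363636, coefficient = 2
x_7 = 1.9583, f(x_7) = 0.338028, coefficient = 2
x_8 = 2.1667, f(x_8) = 0.315789, coefficient = 2
x_9 = 2.3750, f(x_9) = 0.296296, coefficient = 2
x_10 = 2.5833, f(x_10) = 0.279070, coefficient = 2
x_11 = 2.7917, f(x_11) = 0.263736, coefficient = 2
x_12 = 3.0000, f(x_12) = 0.250000, coefficient = 1

I ≈ (0.208333/2) × 9.429194 = 0.982208
Exact value: 0.980829
Error: 0.001378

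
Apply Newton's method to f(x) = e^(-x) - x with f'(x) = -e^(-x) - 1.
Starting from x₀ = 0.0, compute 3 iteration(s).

f(x) = e^(-x) - x
f'(x) = -e^(-x) - 1
x₀ = 0.0

Newton-Raphson formula: x_{n+1} = x_n - f(x_n)/f'(x_n)

Iteration 1:
  f(0.000000) = 1.000000
  f'(0.000000) = -2.000000
  x_1 = 0.000000 - 1.000000/(-2.000000) = 0.500000
Iteration 2:
  f(0.500000) = 0.106531
  f'(0.500000) = -1.606531
  x_2 = 0.500000 - 0.106531/(-1.606531) = 0.566311
Iteration 3:
  f(0.566311) = 0.001305
  f'(0.566311) = -1.567616
  x_3 = 0.566311 - 0.001305/(-1.567616) = 0.567143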